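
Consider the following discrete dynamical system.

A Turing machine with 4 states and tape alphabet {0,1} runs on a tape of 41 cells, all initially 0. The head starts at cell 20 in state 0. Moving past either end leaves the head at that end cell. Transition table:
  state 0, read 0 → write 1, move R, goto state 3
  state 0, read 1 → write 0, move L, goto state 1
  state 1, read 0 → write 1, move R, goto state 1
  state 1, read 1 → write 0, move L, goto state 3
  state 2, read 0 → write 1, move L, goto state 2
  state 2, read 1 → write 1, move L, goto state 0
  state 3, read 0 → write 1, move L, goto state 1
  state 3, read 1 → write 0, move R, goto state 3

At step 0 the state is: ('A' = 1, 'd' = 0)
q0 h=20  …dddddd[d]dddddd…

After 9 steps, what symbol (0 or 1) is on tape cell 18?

0) q0 h=20  …dddddd[d]dddddd…
1) q3 h=21  …dddddA[d]dddddd…
2) q1 h=20  …dddddd[A]Addddd…
3) q3 h=19  …dddddd[d]dAdddd…
4) q1 h=18  …dddddd[d]AdAddd…
5) q1 h=19  …dddddA[A]dAdddd…
6) q3 h=18  …dddddd[A]ddAddd…
7) q3 h=19  …dddddd[d]dAdddd…
8) q1 h=18  …dddddd[d]AdAddd…
9) q1 h=19  …dddddA[A]dAdddd…

1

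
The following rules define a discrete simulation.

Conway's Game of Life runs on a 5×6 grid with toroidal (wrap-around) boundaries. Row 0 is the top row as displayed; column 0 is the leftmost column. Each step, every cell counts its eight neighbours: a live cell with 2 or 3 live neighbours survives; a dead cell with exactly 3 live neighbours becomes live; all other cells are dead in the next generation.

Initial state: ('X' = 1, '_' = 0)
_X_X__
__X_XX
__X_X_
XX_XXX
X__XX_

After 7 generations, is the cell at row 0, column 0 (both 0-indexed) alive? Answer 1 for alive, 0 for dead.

0

gen 0: _X_X__
__X_XX
__X_X_
XX_XXX
X__XX_
gen 1: XX____
_XX_XX
__X___
XX____
______
gen 2: XXX__X
__XX_X
__XX_X
_X____
______
gen 3: XXXXXX
_____X
XX_X__
__X___
__X___
gen 4: XXXXXX
______
XXX___
__XX__
X___XX
gen 5: _XXX__
____X_
_XXX__
__XXX_
______
gen 6: __XX__
____X_
_X____
_X__X_
_X__X_
gen 7: __XXX_
__XX__
______
XXX___
_X__X_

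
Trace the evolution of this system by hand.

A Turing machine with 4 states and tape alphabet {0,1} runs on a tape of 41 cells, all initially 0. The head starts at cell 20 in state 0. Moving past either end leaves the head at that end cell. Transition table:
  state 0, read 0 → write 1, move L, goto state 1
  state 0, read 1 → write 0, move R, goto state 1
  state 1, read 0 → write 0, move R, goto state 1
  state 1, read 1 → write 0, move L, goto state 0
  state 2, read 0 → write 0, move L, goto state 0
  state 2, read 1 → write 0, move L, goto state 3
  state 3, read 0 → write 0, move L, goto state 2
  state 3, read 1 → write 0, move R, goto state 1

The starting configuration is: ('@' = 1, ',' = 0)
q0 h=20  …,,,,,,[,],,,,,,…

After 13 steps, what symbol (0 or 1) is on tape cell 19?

0

gen 0: q0 h=20  …,,,,,,[,],,,,,,…
gen 1: q1 h=19  …,,,,,,[,]@,,,,,…
gen 2: q1 h=20  …,,,,,,[@],,,,,,…
gen 3: q0 h=19  …,,,,,,[,],,,,,,…
gen 4: q1 h=18  …,,,,,,[,]@,,,,,…
gen 5: q1 h=19  …,,,,,,[@],,,,,,…
gen 6: q0 h=18  …,,,,,,[,],,,,,,…
gen 7: q1 h=17  …,,,,,,[,]@,,,,,…
gen 8: q1 h=18  …,,,,,,[@],,,,,,…
gen 9: q0 h=17  …,,,,,,[,],,,,,,…
gen 10: q1 h=16  …,,,,,,[,]@,,,,,…
gen 11: q1 h=17  …,,,,,,[@],,,,,,…
gen 12: q0 h=16  …,,,,,,[,],,,,,,…
gen 13: q1 h=15  …,,,,,,[,]@,,,,,…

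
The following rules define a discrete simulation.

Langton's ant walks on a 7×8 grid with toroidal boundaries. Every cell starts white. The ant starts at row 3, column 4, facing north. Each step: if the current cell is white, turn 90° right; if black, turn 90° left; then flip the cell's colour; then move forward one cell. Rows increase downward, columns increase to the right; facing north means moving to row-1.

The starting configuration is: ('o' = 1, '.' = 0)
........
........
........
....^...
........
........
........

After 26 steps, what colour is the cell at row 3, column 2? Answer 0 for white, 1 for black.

[0] ........
........
........
....^...
........
........
........
[1] ........
........
........
....o>..
........
........
........
[2] ........
........
........
....oo..
.....v..
........
........
[3] ........
........
........
....oo..
....<o..
........
........
[4] ........
........
........
....^o..
....oo..
........
........
[5] ........
........
........
...<.o..
....oo..
........
........
[6] ........
........
...^....
...o.o..
....oo..
........
........
[7] ........
........
...o>...
...o.o..
....oo..
........
........
[8] ........
........
...oo...
...ovo..
....oo..
........
........
[9] ........
........
...oo...
...<oo..
....oo..
........
........
[10] ........
........
...oo...
....oo..
...voo..
........
........
[11] ........
........
...oo...
....oo..
..<ooo..
........
........
[12] ........
........
...oo...
..^.oo..
..oooo..
........
........
[13] ........
........
...oo...
..o>oo..
..oooo..
........
........
[14] ........
........
...oo...
..oooo..
..ovoo..
........
........
[15] ........
........
...oo...
..oooo..
..o.>o..
........
........
[16] ........
........
...oo...
..oo^o..
..o..o..
........
........
[17] ........
........
...oo...
..o<.o..
..o..o..
........
........
[18] ........
........
...oo...
..o..o..
..ov.o..
........
........
[19] ........
........
...oo...
..o..o..
..<o.o..
........
........
[20] ........
........
...oo...
..o..o..
...o.o..
..v.....
........
[21] ........
........
...oo...
..o..o..
...o.o..
.<o.....
........
[22] ........
........
...oo...
..o..o..
.^.o.o..
.oo.....
........
[23] ........
........
...oo...
..o..o..
.o>o.o..
.oo.....
........
[24] ........
........
...oo...
..o..o..
.ooo.o..
.ov.....
........
[25] ........
........
...oo...
..o..o..
.ooo.o..
.o.>....
........
[26] ........
........
...oo...
..o..o..
.ooo.o..
.o.o....
...v....

1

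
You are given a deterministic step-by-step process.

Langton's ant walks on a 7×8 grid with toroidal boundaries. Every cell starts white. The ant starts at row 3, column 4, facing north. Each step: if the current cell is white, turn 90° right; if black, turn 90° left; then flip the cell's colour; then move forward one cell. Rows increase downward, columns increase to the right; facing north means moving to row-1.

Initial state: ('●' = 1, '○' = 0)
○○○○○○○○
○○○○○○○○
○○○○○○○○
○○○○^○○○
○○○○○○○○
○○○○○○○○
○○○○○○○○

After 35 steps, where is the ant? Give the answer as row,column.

[0] ○○○○○○○○
○○○○○○○○
○○○○○○○○
○○○○^○○○
○○○○○○○○
○○○○○○○○
○○○○○○○○
[1] ○○○○○○○○
○○○○○○○○
○○○○○○○○
○○○○●>○○
○○○○○○○○
○○○○○○○○
○○○○○○○○
[2] ○○○○○○○○
○○○○○○○○
○○○○○○○○
○○○○●●○○
○○○○○v○○
○○○○○○○○
○○○○○○○○
[3] ○○○○○○○○
○○○○○○○○
○○○○○○○○
○○○○●●○○
○○○○<●○○
○○○○○○○○
○○○○○○○○
[4] ○○○○○○○○
○○○○○○○○
○○○○○○○○
○○○○^●○○
○○○○●●○○
○○○○○○○○
○○○○○○○○
[5] ○○○○○○○○
○○○○○○○○
○○○○○○○○
○○○<○●○○
○○○○●●○○
○○○○○○○○
○○○○○○○○
[6] ○○○○○○○○
○○○○○○○○
○○○^○○○○
○○○●○●○○
○○○○●●○○
○○○○○○○○
○○○○○○○○
[7] ○○○○○○○○
○○○○○○○○
○○○●>○○○
○○○●○●○○
○○○○●●○○
○○○○○○○○
○○○○○○○○
[8] ○○○○○○○○
○○○○○○○○
○○○●●○○○
○○○●v●○○
○○○○●●○○
○○○○○○○○
○○○○○○○○
[9] ○○○○○○○○
○○○○○○○○
○○○●●○○○
○○○<●●○○
○○○○●●○○
○○○○○○○○
○○○○○○○○
[10] ○○○○○○○○
○○○○○○○○
○○○●●○○○
○○○○●●○○
○○○v●●○○
○○○○○○○○
○○○○○○○○
[11] ○○○○○○○○
○○○○○○○○
○○○●●○○○
○○○○●●○○
○○<●●●○○
○○○○○○○○
○○○○○○○○
[12] ○○○○○○○○
○○○○○○○○
○○○●●○○○
○○^○●●○○
○○●●●●○○
○○○○○○○○
○○○○○○○○
[13] ○○○○○○○○
○○○○○○○○
○○○●●○○○
○○●>●●○○
○○●●●●○○
○○○○○○○○
○○○○○○○○
[14] ○○○○○○○○
○○○○○○○○
○○○●●○○○
○○●●●●○○
○○●v●●○○
○○○○○○○○
○○○○○○○○
[15] ○○○○○○○○
○○○○○○○○
○○○●●○○○
○○●●●●○○
○○●○>●○○
○○○○○○○○
○○○○○○○○
[16] ○○○○○○○○
○○○○○○○○
○○○●●○○○
○○●●^●○○
○○●○○●○○
○○○○○○○○
○○○○○○○○
[17] ○○○○○○○○
○○○○○○○○
○○○●●○○○
○○●<○●○○
○○●○○●○○
○○○○○○○○
○○○○○○○○
[18] ○○○○○○○○
○○○○○○○○
○○○●●○○○
○○●○○●○○
○○●v○●○○
○○○○○○○○
○○○○○○○○
[19] ○○○○○○○○
○○○○○○○○
○○○●●○○○
○○●○○●○○
○○<●○●○○
○○○○○○○○
○○○○○○○○
[20] ○○○○○○○○
○○○○○○○○
○○○●●○○○
○○●○○●○○
○○○●○●○○
○○v○○○○○
○○○○○○○○
[21] ○○○○○○○○
○○○○○○○○
○○○●●○○○
○○●○○●○○
○○○●○●○○
○<●○○○○○
○○○○○○○○
[22] ○○○○○○○○
○○○○○○○○
○○○●●○○○
○○●○○●○○
○^○●○●○○
○●●○○○○○
○○○○○○○○
[23] ○○○○○○○○
○○○○○○○○
○○○●●○○○
○○●○○●○○
○●>●○●○○
○●●○○○○○
○○○○○○○○
[24] ○○○○○○○○
○○○○○○○○
○○○●●○○○
○○●○○●○○
○●●●○●○○
○●v○○○○○
○○○○○○○○
[25] ○○○○○○○○
○○○○○○○○
○○○●●○○○
○○●○○●○○
○●●●○●○○
○●○>○○○○
○○○○○○○○
[26] ○○○○○○○○
○○○○○○○○
○○○●●○○○
○○●○○●○○
○●●●○●○○
○●○●○○○○
○○○v○○○○
[27] ○○○○○○○○
○○○○○○○○
○○○●●○○○
○○●○○●○○
○●●●○●○○
○●○●○○○○
○○<●○○○○
[28] ○○○○○○○○
○○○○○○○○
○○○●●○○○
○○●○○●○○
○●●●○●○○
○●^●○○○○
○○●●○○○○
[29] ○○○○○○○○
○○○○○○○○
○○○●●○○○
○○●○○●○○
○●●●○●○○
○●●>○○○○
○○●●○○○○
[30] ○○○○○○○○
○○○○○○○○
○○○●●○○○
○○●○○●○○
○●●^○●○○
○●●○○○○○
○○●●○○○○
[31] ○○○○○○○○
○○○○○○○○
○○○●●○○○
○○●○○●○○
○●<○○●○○
○●●○○○○○
○○●●○○○○
[32] ○○○○○○○○
○○○○○○○○
○○○●●○○○
○○●○○●○○
○●○○○●○○
○●v○○○○○
○○●●○○○○
[33] ○○○○○○○○
○○○○○○○○
○○○●●○○○
○○●○○●○○
○●○○○●○○
○●○>○○○○
○○●●○○○○
[34] ○○○○○○○○
○○○○○○○○
○○○●●○○○
○○●○○●○○
○●○○○●○○
○●○●○○○○
○○●v○○○○
[35] ○○○○○○○○
○○○○○○○○
○○○●●○○○
○○●○○●○○
○●○○○●○○
○●○●○○○○
○○●○>○○○

6,4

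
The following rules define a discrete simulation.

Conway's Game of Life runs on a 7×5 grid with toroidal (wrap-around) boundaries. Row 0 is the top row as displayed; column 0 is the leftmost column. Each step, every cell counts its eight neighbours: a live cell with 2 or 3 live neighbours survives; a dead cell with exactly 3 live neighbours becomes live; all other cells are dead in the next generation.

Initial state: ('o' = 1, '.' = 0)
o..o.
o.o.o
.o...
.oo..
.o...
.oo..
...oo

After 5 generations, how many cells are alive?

0) o..o.
o.o.o
.o...
.oo..
.o...
.oo..
...oo
1) ooo..
o.ooo
...o.
ooo..
o....
oooo.
oo.oo
2) .....
o....
.....
ooo.o
...o.
...o.
.....
3) .....
.....
....o
ooooo
oo.o.
.....
.....
4) .....
.....
.oo.o
.....
...o.
.....
.....
5) .....
.....
.....
..oo.
.....
.....
.....

2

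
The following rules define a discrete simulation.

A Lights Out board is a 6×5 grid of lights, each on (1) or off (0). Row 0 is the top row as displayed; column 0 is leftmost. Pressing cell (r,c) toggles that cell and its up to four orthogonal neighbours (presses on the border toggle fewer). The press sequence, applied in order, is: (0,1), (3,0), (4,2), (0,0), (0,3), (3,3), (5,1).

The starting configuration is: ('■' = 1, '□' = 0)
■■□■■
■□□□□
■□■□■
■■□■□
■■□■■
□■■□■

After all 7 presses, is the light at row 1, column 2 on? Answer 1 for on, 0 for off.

0

0) ■■□■■
■□□□□
■□■□■
■■□■□
■■□■■
□■■□■
1) □□■■■
■■□□□
■□■□■
■■□■□
■■□■■
□■■□■
2) □□■■■
■■□□□
□□■□■
□□□■□
□■□■■
□■■□■
3) □□■■■
■■□□□
□□■□■
□□■■□
□□■□■
□■□□■
4) ■■■■■
□■□□□
□□■□■
□□■■□
□□■□■
□■□□■
5) ■■□□□
□■□■□
□□■□■
□□■■□
□□■□■
□■□□■
6) ■■□□□
□■□■□
□□■■■
□□□□■
□□■■■
□■□□■
7) ■■□□□
□■□■□
□□■■■
□□□□■
□■■■■
■□■□■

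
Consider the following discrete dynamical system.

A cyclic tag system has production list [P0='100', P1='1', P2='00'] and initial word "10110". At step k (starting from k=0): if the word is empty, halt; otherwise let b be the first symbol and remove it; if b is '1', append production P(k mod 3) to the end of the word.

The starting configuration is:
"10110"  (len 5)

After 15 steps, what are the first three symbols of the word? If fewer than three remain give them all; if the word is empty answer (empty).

0) "10110"  (len 5)
1) "0110100"  (len 7)
2) "110100"  (len 6)
3) "1010000"  (len 7)
4) "010000100"  (len 9)
5) "10000100"  (len 8)
6) "000010000"  (len 9)
7) "00010000"  (len 8)
8) "0010000"  (len 7)
9) "010000"  (len 6)
10) "10000"  (len 5)
11) "00001"  (len 5)
12) "0001"  (len 4)
13) "001"  (len 3)
14) "01"  (len 2)
15) "1"  (len 1)

1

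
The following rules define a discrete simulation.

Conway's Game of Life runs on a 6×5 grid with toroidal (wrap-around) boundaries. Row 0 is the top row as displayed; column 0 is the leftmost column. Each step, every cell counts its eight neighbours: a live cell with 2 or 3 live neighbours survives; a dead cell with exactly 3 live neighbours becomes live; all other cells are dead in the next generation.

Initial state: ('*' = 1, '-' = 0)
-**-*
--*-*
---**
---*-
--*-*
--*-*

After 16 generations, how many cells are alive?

t=0: -**-*
--*-*
---**
---*-
--*-*
--*-*
t=1: -**-*
-**-*
--*-*
--*--
--*-*
--*-*
t=2: ----*
----*
*-*--
-**--
-**--
--*-*
t=3: *---*
*--**
*-**-
*--*-
*----
***--
t=4: --*--
--*--
*-*--
*-**-
*-*--
-----
t=5: -----
--**-
--*-*
*-**-
--***
-*---
t=6: --*--
--**-
----*
*----
*---*
--**-
t=7: -*---
--**-
---**
*----
**-**
-****
t=8: **--*
--***
--***
-**--
-----
-----
t=9: ***-*
-----
*---*
-**--
-----
*----
t=10: **--*
---*-
**---
**---
-*---
*---*
t=11: -*-*-
--*--
***-*
--*--
-*--*
----*
t=12: --**-
----*
*-*--
--*-*
*--*-
--***
t=13: --*--
-**-*
**--*
*-*-*
**---
-*---
t=14: *-**-
--*-*
-----
--**-
--*-*
***--
t=15: *----
-**-*
--*--
--**-
*---*
*----
t=16: *---*
****-
-----
-****
**-**
**---

16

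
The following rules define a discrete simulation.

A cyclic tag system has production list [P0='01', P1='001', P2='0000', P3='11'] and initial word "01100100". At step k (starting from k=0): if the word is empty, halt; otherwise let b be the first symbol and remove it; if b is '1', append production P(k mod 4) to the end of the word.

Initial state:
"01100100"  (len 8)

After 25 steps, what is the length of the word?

[0] "01100100"  (len 8)
[1] "1100100"  (len 7)
[2] "100100001"  (len 9)
[3] "001000010000"  (len 12)
[4] "01000010000"  (len 11)
[5] "1000010000"  (len 10)
[6] "000010000001"  (len 12)
[7] "00010000001"  (len 11)
[8] "0010000001"  (len 10)
[9] "010000001"  (len 9)
[10] "10000001"  (len 8)
[11] "00000010000"  (len 11)
[12] "0000010000"  (len 10)
[13] "000010000"  (len 9)
[14] "00010000"  (len 8)
[15] "0010000"  (len 7)
[16] "010000"  (len 6)
[17] "10000"  (len 5)
[18] "0000001"  (len 7)
[19] "000001"  (len 6)
[20] "00001"  (len 5)
[21] "0001"  (len 4)
[22] "001"  (len 3)
[23] "01"  (len 2)
[24] "1"  (len 1)
[25] "01"  (len 2)

2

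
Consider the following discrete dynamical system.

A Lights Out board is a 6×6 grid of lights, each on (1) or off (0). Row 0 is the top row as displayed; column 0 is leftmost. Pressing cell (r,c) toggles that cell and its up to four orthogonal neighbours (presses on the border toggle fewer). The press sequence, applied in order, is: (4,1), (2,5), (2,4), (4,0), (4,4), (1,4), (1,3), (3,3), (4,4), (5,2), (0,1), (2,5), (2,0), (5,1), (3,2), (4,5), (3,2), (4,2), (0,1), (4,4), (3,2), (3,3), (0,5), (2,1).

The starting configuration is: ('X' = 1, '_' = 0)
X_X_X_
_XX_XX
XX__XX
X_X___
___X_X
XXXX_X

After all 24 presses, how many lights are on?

step 0: X_X_X_
_XX_XX
XX__XX
X_X___
___X_X
XXXX_X
step 1: X_X_X_
_XX_XX
XX__XX
XXX___
XXXX_X
X_XX_X
step 2: X_X_X_
_XX_X_
XX____
XXX__X
XXXX_X
X_XX_X
step 3: X_X_X_
_XX___
XX_XXX
XXX_XX
XXXX_X
X_XX_X
step 4: X_X_X_
_XX___
XX_XXX
_XX_XX
__XX_X
__XX_X
step 5: X_X_X_
_XX___
XX_XXX
_XX__X
__X_X_
__XXXX
step 6: X_X___
_XXXXX
XX_X_X
_XX__X
__X_X_
__XXXX
step 7: X_XX__
_X___X
XX___X
_XX__X
__X_X_
__XXXX
step 8: X_XX__
_X___X
XX_X_X
_X_XXX
__XXX_
__XXXX
step 9: X_XX__
_X___X
XX_X_X
_X_X_X
__X__X
__XX_X
step 10: X_XX__
_X___X
XX_X_X
_X_X_X
_____X
_X___X
step 11: _X_X__
_____X
XX_X_X
_X_X_X
_____X
_X___X
step 12: _X_X__
______
XX_XX_
_X_X__
_____X
_X___X
step 13: _X_X__
X_____
___XX_
XX_X__
_____X
_X___X
step 14: _X_X__
X_____
___XX_
XX_X__
_X___X
X_X__X
step 15: _X_X__
X_____
__XXX_
X_X___
_XX__X
X_X__X
step 16: _X_X__
X_____
__XXX_
X_X__X
_XX_X_
X_X___
step 17: _X_X__
X_____
___XX_
XX_X_X
_X__X_
X_X___
step 18: _X_X__
X_____
___XX_
XXXX_X
__XXX_
X_____
step 19: X_XX__
XX____
___XX_
XXXX_X
__XXX_
X_____
step 20: X_XX__
XX____
___XX_
XXXXXX
__X__X
X___X_
step 21: X_XX__
XX____
__XXX_
X___XX
_____X
X___X_
step 22: X_XX__
XX____
__X_X_
X_XX_X
___X_X
X___X_
step 23: X_XXXX
XX___X
__X_X_
X_XX_X
___X_X
X___X_
step 24: X_XXXX
X____X
XX__X_
XXXX_X
___X_X
X___X_

19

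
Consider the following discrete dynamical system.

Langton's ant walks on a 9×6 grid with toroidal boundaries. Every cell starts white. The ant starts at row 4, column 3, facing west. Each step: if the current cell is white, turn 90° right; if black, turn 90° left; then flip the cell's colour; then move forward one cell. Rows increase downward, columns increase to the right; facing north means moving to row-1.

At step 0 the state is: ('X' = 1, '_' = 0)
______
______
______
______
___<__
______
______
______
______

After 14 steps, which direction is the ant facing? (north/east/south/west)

0) ______
______
______
______
___<__
______
______
______
______
1) ______
______
______
___^__
___X__
______
______
______
______
2) ______
______
______
___X>_
___X__
______
______
______
______
3) ______
______
______
___XX_
___Xv_
______
______
______
______
4) ______
______
______
___XX_
___<X_
______
______
______
______
5) ______
______
______
___XX_
____X_
___v__
______
______
______
6) ______
______
______
___XX_
____X_
__<X__
______
______
______
7) ______
______
______
___XX_
__^_X_
__XX__
______
______
______
8) ______
______
______
___XX_
__X>X_
__XX__
______
______
______
9) ______
______
______
___XX_
__XXX_
__Xv__
______
______
______
10) ______
______
______
___XX_
__XXX_
__X_>_
______
______
______
11) ______
______
______
___XX_
__XXX_
__X_X_
____v_
______
______
12) ______
______
______
___XX_
__XXX_
__X_X_
___<X_
______
______
13) ______
______
______
___XX_
__XXX_
__X^X_
___XX_
______
______
14) ______
______
______
___XX_
__XXX_
__XX>_
___XX_
______
______

east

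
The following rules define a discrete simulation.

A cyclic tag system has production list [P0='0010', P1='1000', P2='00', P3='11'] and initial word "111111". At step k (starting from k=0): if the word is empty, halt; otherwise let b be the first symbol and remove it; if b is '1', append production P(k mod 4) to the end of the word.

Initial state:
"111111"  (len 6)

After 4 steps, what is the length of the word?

14

0) "111111"  (len 6)
1) "111110010"  (len 9)
2) "111100101000"  (len 12)
3) "1110010100000"  (len 13)
4) "11001010000011"  (len 14)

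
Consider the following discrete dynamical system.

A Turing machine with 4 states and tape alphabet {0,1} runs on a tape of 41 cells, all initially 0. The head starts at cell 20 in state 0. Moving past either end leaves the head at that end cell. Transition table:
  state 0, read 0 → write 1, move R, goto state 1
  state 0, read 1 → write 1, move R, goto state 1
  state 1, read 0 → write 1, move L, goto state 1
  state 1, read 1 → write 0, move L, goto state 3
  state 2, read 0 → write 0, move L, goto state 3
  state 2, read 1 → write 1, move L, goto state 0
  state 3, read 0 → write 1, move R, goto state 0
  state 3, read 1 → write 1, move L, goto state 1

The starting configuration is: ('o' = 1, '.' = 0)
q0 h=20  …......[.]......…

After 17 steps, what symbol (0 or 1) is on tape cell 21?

step 0: q0 h=20  …......[.]......…
step 1: q1 h=21  ….....o[.]......…
step 2: q1 h=20  …......[o]o.....…
step 3: q3 h=19  …......[.].o....…
step 4: q0 h=20  ….....o[.]o.....…
step 5: q1 h=21  …....oo[o]......…
step 6: q3 h=20  ….....o[o]......…
step 7: q1 h=19  …......[o]o.....…
step 8: q3 h=18  …......[.].o....…
step 9: q0 h=19  ….....o[.]o.....…
step 10: q1 h=20  …....oo[o]......…
step 11: q3 h=19  ….....o[o]......…
step 12: q1 h=18  …......[o]o.....…
step 13: q3 h=17  …......[.].o....…
step 14: q0 h=18  ….....o[.]o.....…
step 15: q1 h=19  …....oo[o]......…
step 16: q3 h=18  ….....o[o]......…
step 17: q1 h=17  …......[o]o.....…

0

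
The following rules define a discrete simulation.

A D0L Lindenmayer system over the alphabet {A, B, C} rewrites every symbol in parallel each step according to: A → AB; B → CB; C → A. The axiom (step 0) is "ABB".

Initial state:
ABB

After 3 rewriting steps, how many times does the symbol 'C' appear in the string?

4

t=0: ABB
t=1: ABCBCB
t=2: ABCBACBACB
t=3: ABCBACBABACBABACB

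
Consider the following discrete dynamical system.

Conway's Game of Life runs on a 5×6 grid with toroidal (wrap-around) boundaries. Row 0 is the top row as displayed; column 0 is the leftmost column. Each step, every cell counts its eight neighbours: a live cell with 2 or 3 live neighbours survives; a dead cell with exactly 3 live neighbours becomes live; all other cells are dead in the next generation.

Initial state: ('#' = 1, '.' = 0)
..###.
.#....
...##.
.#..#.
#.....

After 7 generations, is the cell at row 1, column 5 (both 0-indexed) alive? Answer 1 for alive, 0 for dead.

0

step 0: ..###.
.#....
...##.
.#..#.
#.....
step 1: .###..
......
..###.
...###
.##.##
step 2: ##.##.
.#..#.
..#..#
##....
.#...#
step 3: .#.##.
.#..#.
..#..#
.##..#
....##
step 4: #.##..
##..##
..####
.###.#
.#...#
step 5: ..##..
......
......
.#...#
.....#
step 6: ......
......
......
#.....
#.#.#.
step 7: ......
......
......
.#...#
.#...#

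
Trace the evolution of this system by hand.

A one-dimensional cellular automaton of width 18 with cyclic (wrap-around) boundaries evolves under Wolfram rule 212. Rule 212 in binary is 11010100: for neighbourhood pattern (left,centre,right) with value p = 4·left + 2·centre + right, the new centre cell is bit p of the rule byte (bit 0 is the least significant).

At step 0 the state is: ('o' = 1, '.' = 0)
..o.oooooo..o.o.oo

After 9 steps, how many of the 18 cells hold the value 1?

step 0: ..o.oooooo..o.o.oo
step 1: o.o..oooooo.o.o..o
step 2: o.oo..ooooo.o.oo..
step 3: o..oo..oooo.o..oo.
step 4: oo..oo..ooo.oo..o.
step 5: .oo..oo..oo..oo.o.
step 6: ..oo..oo..oo..o.oo
step 7: o..oo..oo..oo.o..o
step 8: oo..oo..oo..o.oo..
step 9: .oo..oo..oo.o..oo.

9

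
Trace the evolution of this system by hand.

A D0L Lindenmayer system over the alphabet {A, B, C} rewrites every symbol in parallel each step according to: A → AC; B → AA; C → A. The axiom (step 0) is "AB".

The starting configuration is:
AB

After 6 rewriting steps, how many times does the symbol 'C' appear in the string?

18

step 0: AB
step 1: ACAA
step 2: ACAACAC
step 3: ACAACACAACA
step 4: ACAACACAACAACACAAC
step 5: ACAACACAACAACACAACACAACAACACA
step 6: ACAACACAACAACACAACACAACAACACAACAACACAACACAACAAC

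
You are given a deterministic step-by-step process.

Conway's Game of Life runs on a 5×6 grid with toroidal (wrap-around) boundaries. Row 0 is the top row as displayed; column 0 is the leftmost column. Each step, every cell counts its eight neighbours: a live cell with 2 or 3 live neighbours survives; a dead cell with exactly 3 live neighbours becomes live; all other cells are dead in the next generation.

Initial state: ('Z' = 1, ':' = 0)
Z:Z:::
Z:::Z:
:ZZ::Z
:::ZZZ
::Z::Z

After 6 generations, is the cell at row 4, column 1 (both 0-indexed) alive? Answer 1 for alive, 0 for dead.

step 0: Z:Z:::
Z:::Z:
:ZZ::Z
:::ZZZ
::Z::Z
step 1: Z::Z::
Z:ZZ::
:ZZ:::
:Z:Z:Z
ZZZ::Z
step 2: :::ZZ:
Z::Z::
::::Z:
:::ZZZ
:::Z:Z
step 3: ::ZZ:Z
:::Z:Z
::::::
:::Z:Z
::Z::Z
step 4: Z:ZZ:Z
::ZZ::
::::::
::::Z:
Z:Z::Z
step 5: Z::::Z
:ZZZZ:
:::Z::
:::::Z
Z:Z:::
step 6: Z:::ZZ
ZZZZZZ
:::Z::
::::::
ZZ::::

1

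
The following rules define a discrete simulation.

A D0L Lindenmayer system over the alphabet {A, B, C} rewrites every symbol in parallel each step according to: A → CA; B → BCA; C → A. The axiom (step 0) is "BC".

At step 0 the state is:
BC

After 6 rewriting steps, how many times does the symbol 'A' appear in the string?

0) BC
1) BCAA
2) BCAACACA
3) BCAACACAACAACA
4) BCAACACAACAACACAACACAACA
5) BCAACACAACAACACAACACAACAACACAACAACACAACA
6) BCAACACAACAACACAACACAACAACACAACAACACAACACAACAACACAACACAACAACACAACA

40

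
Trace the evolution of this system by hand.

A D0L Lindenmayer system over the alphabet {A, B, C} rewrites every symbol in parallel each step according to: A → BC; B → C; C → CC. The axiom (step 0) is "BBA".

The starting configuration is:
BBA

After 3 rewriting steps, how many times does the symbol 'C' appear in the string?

14

gen 0: BBA
gen 1: CCBC
gen 2: CCCCCCC
gen 3: CCCCCCCCCCCCCC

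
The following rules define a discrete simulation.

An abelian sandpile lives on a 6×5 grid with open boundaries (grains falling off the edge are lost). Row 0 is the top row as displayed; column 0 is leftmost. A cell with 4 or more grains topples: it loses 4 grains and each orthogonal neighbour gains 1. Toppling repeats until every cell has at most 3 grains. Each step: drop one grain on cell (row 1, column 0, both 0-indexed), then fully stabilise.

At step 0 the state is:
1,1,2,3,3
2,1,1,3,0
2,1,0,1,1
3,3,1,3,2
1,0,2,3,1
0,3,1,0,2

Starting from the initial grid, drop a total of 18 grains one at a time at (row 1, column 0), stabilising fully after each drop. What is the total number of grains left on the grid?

0) 1,1,2,3,3
2,1,1,3,0
2,1,0,1,1
3,3,1,3,2
1,0,2,3,1
0,3,1,0,2
1) 1,1,2,3,3
3,1,1,3,0
2,1,0,1,1
3,3,1,3,2
1,0,2,3,1
0,3,1,0,2
2) 2,1,2,3,3
0,2,1,3,0
3,1,0,1,1
3,3,1,3,2
1,0,2,3,1
0,3,1,0,2
3) 2,1,2,3,3
1,2,1,3,0
3,1,0,1,1
3,3,1,3,2
1,0,2,3,1
0,3,1,0,2
4) 2,1,2,3,3
2,2,1,3,0
3,1,0,1,1
3,3,1,3,2
1,0,2,3,1
0,3,1,0,2
5) 2,1,2,3,3
3,2,1,3,0
3,1,0,1,1
3,3,1,3,2
1,0,2,3,1
0,3,1,0,2
6) 3,1,2,3,3
1,3,1,3,0
1,3,0,1,1
1,0,2,3,2
2,1,2,3,1
0,3,1,0,2
7) 3,1,2,3,3
2,3,1,3,0
1,3,0,1,1
1,0,2,3,2
2,1,2,3,1
0,3,1,0,2
8) 3,1,2,3,3
3,3,1,3,0
1,3,0,1,1
1,0,2,3,2
2,1,2,3,1
0,3,1,0,2
9) 0,3,2,3,3
2,1,2,3,0
3,0,1,1,1
1,1,2,3,2
2,1,2,3,1
0,3,1,0,2
10) 0,3,2,3,3
3,1,2,3,0
3,0,1,1,1
1,1,2,3,2
2,1,2,3,1
0,3,1,0,2
11) 1,3,2,3,3
1,2,2,3,0
0,1,1,1,1
2,1,2,3,2
2,1,2,3,1
0,3,1,0,2
12) 1,3,2,3,3
2,2,2,3,0
0,1,1,1,1
2,1,2,3,2
2,1,2,3,1
0,3,1,0,2
13) 1,3,2,3,3
3,2,2,3,0
0,1,1,1,1
2,1,2,3,2
2,1,2,3,1
0,3,1,0,2
14) 2,3,2,3,3
0,3,2,3,0
1,1,1,1,1
2,1,2,3,2
2,1,2,3,1
0,3,1,0,2
15) 2,3,2,3,3
1,3,2,3,0
1,1,1,1,1
2,1,2,3,2
2,1,2,3,1
0,3,1,0,2
16) 2,3,2,3,3
2,3,2,3,0
1,1,1,1,1
2,1,2,3,2
2,1,2,3,1
0,3,1,0,2
17) 2,3,2,3,3
3,3,2,3,0
1,1,1,1,1
2,1,2,3,2
2,1,2,3,1
0,3,1,0,2
18) 0,1,3,3,3
2,1,3,3,0
2,2,1,1,1
2,1,2,3,2
2,1,2,3,1
0,3,1,0,2

51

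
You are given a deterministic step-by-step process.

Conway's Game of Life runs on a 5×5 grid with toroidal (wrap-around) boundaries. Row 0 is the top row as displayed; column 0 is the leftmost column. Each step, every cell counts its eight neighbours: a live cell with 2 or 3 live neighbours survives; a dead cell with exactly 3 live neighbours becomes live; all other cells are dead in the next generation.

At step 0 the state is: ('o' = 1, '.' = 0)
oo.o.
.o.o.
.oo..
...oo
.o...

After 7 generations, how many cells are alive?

5

gen 0: oo.o.
.o.o.
.oo..
...oo
.o...
gen 1: oo..o
...oo
oo..o
oo.o.
.o.o.
gen 2: .o...
..oo.
.o...
...o.
...o.
gen 3: ...o.
.oo..
...o.
..o..
..o..
gen 4: .o.o.
..oo.
.o.o.
..oo.
..oo.
gen 5: .o..o
.o.oo
.o..o
.o..o
.o..o
gen 6: .o..o
.o.oo
.o..o
.oooo
.oooo
gen 7: .o...
.o.oo
.o...
.....
.....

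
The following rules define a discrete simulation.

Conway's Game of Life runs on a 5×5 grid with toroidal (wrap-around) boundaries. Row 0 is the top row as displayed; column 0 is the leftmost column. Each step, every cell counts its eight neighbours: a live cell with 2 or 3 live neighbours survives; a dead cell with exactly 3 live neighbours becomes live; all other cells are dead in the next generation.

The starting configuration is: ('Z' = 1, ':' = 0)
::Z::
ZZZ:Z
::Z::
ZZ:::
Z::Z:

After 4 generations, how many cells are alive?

9

k=0  ::Z::
ZZZ:Z
::Z::
ZZ:::
Z::Z:
k=1  ::Z::
Z:Z::
::ZZZ
ZZZ:Z
Z:Z:Z
k=2  Z:Z:Z
::Z:Z
:::::
:::::
::Z:Z
k=3  Z:Z:Z
ZZ::Z
:::::
:::::
ZZ::Z
k=4  ::Z::
:Z:ZZ
Z::::
Z::::
:Z:ZZ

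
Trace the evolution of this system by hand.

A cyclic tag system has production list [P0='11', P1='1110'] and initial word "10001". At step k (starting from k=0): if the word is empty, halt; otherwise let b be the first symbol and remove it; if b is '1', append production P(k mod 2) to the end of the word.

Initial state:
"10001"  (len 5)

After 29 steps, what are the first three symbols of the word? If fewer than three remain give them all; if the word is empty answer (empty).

t=0: "10001"  (len 5)
t=1: "000111"  (len 6)
t=2: "00111"  (len 5)
t=3: "0111"  (len 4)
t=4: "111"  (len 3)
t=5: "1111"  (len 4)
t=6: "1111110"  (len 7)
t=7: "11111011"  (len 8)
t=8: "11110111110"  (len 11)
t=9: "111011111011"  (len 12)
t=10: "110111110111110"  (len 15)
t=11: "1011111011111011"  (len 16)
t=12: "0111110111110111110"  (len 19)
t=13: "111110111110111110"  (len 18)
t=14: "111101111101111101110"  (len 21)
t=15: "1110111110111110111011"  (len 22)
t=16: "1101111101111101110111110"  (len 25)
t=17: "10111110111110111011111011"  (len 26)
t=18: "01111101111101110111110111110"  (len 29)
t=19: "1111101111101110111110111110"  (len 28)
t=20: "1111011111011101111101111101110"  (len 31)
t=21: "11101111101110111110111110111011"  (len 32)
t=22: "11011111011101111101111101110111110"  (len 35)
t=23: "101111101110111110111110111011111011"  (len 36)
t=24: "011111011101111101111101110111110111110"  (len 39)
t=25: "11111011101111101111101110111110111110"  (len 38)
t=26: "11110111011111011111011101111101111101110"  (len 41)
t=27: "111011101111101111101110111110111110111011"  (len 42)
t=28: "110111011111011111011101111101111101110111110"  (len 45)
t=29: "1011101111101111101110111110111110111011111011"  (len 46)

101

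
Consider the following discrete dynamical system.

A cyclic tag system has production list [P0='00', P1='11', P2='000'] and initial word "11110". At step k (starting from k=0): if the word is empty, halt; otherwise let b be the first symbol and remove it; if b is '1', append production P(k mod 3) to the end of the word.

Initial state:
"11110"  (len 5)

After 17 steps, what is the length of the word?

7

k=0  "11110"  (len 5)
k=1  "111000"  (len 6)
k=2  "1100011"  (len 7)
k=3  "100011000"  (len 9)
k=4  "0001100000"  (len 10)
k=5  "001100000"  (len 9)
k=6  "01100000"  (len 8)
k=7  "1100000"  (len 7)
k=8  "10000011"  (len 8)
k=9  "0000011000"  (len 10)
k=10  "000011000"  (len 9)
k=11  "00011000"  (len 8)
k=12  "0011000"  (len 7)
k=13  "011000"  (len 6)
k=14  "11000"  (len 5)
k=15  "1000000"  (len 7)
k=16  "00000000"  (len 8)
k=17  "0000000"  (len 7)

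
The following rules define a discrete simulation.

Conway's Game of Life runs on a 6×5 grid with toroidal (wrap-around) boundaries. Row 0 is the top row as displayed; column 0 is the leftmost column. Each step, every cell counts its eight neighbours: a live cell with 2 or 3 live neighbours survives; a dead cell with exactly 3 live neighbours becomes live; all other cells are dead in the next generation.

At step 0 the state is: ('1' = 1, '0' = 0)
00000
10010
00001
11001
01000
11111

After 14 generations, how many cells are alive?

8

t=0: 00000
10010
00001
11001
01000
11111
t=1: 00000
00001
01010
01001
00000
11111
t=2: 01100
00000
00111
10100
00000
11111
t=3: 00001
01000
01111
01101
00000
10011
t=4: 00011
01001
00001
01001
01100
10011
t=5: 00100
00001
00011
01110
01100
11000
t=6: 11000
00001
10001
11001
00010
10000
t=7: 11001
01001
01010
01010
01000
11001
t=8: 00110
01011
01011
11000
01001
00101
t=9: 11000
01000
01010
01010
01111
11101
t=10: 00001
01000
11000
01000
00000
00000
t=11: 00000
01000
11100
11000
00000
00000
t=12: 00000
11100
00100
10100
00000
00000
t=13: 01000
01100
10110
01000
00000
00000
t=14: 01100
10010
10010
01100
00000
00000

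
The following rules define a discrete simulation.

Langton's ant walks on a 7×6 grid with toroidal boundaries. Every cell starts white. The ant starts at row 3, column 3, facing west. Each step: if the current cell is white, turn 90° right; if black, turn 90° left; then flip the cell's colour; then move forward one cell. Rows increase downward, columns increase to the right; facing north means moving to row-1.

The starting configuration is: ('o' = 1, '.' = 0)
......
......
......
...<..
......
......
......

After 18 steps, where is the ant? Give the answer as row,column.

4,4

gen 0: ......
......
......
...<..
......
......
......
gen 1: ......
......
...^..
...o..
......
......
......
gen 2: ......
......
...o>.
...o..
......
......
......
gen 3: ......
......
...oo.
...ov.
......
......
......
gen 4: ......
......
...oo.
...<o.
......
......
......
gen 5: ......
......
...oo.
....o.
...v..
......
......
gen 6: ......
......
...oo.
....o.
..<o..
......
......
gen 7: ......
......
...oo.
..^.o.
..oo..
......
......
gen 8: ......
......
...oo.
..o>o.
..oo..
......
......
gen 9: ......
......
...oo.
..ooo.
..ov..
......
......
gen 10: ......
......
...oo.
..ooo.
..o.>.
......
......
gen 11: ......
......
...oo.
..ooo.
..o.o.
....v.
......
gen 12: ......
......
...oo.
..ooo.
..o.o.
...<o.
......
gen 13: ......
......
...oo.
..ooo.
..o^o.
...oo.
......
gen 14: ......
......
...oo.
..ooo.
..oo>.
...oo.
......
gen 15: ......
......
...oo.
..oo^.
..oo..
...oo.
......
gen 16: ......
......
...oo.
..o<..
..oo..
...oo.
......
gen 17: ......
......
...oo.
..o...
..ov..
...oo.
......
gen 18: ......
......
...oo.
..o...
..o.>.
...oo.
......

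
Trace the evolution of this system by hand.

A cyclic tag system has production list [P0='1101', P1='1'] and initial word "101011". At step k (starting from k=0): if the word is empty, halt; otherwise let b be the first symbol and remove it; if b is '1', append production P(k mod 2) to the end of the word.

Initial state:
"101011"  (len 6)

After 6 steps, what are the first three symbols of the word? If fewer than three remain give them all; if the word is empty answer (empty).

t=0: "101011"  (len 6)
t=1: "010111101"  (len 9)
t=2: "10111101"  (len 8)
t=3: "01111011101"  (len 11)
t=4: "1111011101"  (len 10)
t=5: "1110111011101"  (len 13)
t=6: "1101110111011"  (len 13)

110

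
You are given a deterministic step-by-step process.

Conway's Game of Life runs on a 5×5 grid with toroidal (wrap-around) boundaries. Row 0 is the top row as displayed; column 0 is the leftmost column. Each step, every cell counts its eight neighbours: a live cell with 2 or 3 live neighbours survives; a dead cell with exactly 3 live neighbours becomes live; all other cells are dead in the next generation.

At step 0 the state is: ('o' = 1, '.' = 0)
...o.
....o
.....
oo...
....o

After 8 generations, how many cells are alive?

[0] ...o.
....o
.....
oo...
....o
[1] ...oo
.....
o....
o....
o...o
[2] o..oo
....o
.....
oo...
o..o.
[3] o..o.
o..oo
o....
oo..o
..oo.
[4] oo...
oo.o.
...o.
ooooo
..oo.
[5] o..o.
oo...
.....
oo...
.....
[6] oo..o
oo..o
.....
.....
oo..o
[7] ..oo.
.o..o
o....
o....
.o..o
[8] .oooo
ooooo
oo..o
oo..o
ooooo

20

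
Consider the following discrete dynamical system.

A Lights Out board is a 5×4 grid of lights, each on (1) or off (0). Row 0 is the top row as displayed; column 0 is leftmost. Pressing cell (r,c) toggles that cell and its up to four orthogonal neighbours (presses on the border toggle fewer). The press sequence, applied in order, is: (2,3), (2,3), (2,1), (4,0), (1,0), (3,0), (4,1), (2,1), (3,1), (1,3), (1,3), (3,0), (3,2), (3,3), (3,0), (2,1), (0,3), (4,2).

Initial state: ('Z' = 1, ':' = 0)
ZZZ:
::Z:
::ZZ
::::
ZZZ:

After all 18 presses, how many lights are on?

10

t=0: ZZZ:
::Z:
::ZZ
::::
ZZZ:
t=1: ZZZ:
::ZZ
::::
:::Z
ZZZ:
t=2: ZZZ:
::Z:
::ZZ
::::
ZZZ:
t=3: ZZZ:
:ZZ:
ZZ:Z
:Z::
ZZZ:
t=4: ZZZ:
:ZZ:
ZZ:Z
ZZ::
::Z:
t=5: :ZZ:
Z:Z:
:Z:Z
ZZ::
::Z:
t=6: :ZZ:
Z:Z:
ZZ:Z
::::
Z:Z:
t=7: :ZZ:
Z:Z:
ZZ:Z
:Z::
:Z::
t=8: :ZZ:
ZZZ:
::ZZ
::::
:Z::
t=9: :ZZ:
ZZZ:
:ZZZ
ZZZ:
::::
t=10: :ZZZ
ZZ:Z
:ZZ:
ZZZ:
::::
t=11: :ZZ:
ZZZ:
:ZZZ
ZZZ:
::::
t=12: :ZZ:
ZZZ:
ZZZZ
::Z:
Z:::
t=13: :ZZ:
ZZZ:
ZZ:Z
:Z:Z
Z:Z:
t=14: :ZZ:
ZZZ:
ZZ::
:ZZ:
Z:ZZ
t=15: :ZZ:
ZZZ:
:Z::
Z:Z:
::ZZ
t=16: :ZZ:
Z:Z:
Z:Z:
ZZZ:
::ZZ
t=17: :Z:Z
Z:ZZ
Z:Z:
ZZZ:
::ZZ
t=18: :Z:Z
Z:ZZ
Z:Z:
ZZ::
:Z::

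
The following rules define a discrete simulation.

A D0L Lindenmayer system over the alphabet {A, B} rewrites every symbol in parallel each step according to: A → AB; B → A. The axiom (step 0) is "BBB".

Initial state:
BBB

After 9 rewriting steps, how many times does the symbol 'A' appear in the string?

102

gen 0: BBB
gen 1: AAA
gen 2: ABABAB
gen 3: ABAABAABA
gen 4: ABAABABAABABAAB
gen 5: ABAABABAABAABABAABAABABA
gen 6: ABAABABAABAABABAABABAABAABABAABABAABAAB
gen 7: ABAABABAABAABABAABABAABAABABAABAABABAABABAABAABABAABAABABAABABA
gen 8: ABAABABAABAABABAABABAABAABABAABAABABAABABAABAABABAABABAABAABABAABAABABAABABAABAABABAABABAABAABABAABAAB
gen 9: ABAABABAABAABABAABABAABAABABAABAABABAABABAABAABABAABABAABA…ABAABAABABAABAABABAABABAABAABABAABAABABAABABAABAABABAABABA  (len 165)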